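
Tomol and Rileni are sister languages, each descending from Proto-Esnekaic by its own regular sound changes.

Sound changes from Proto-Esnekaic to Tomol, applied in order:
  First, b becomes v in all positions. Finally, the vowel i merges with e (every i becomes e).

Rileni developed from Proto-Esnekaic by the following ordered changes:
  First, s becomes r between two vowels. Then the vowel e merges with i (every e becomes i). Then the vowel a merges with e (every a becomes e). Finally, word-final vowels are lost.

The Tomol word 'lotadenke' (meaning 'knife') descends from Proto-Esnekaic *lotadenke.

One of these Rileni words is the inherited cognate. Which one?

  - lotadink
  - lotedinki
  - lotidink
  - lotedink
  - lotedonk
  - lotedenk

Rileni: start from *lotadenke.
  rule 1: no change — lotadenke
  rule 2 (vowel merger): lotadenke → lotadinki
  rule 3 (vowel merger): lotadinki → lotedinki
  rule 4 (apocope): lotedinki → lotedink
  ⇒ Rileni lotedink
Only 'lotedink' matches the regular Rileni development of *lotadenke.

lotedink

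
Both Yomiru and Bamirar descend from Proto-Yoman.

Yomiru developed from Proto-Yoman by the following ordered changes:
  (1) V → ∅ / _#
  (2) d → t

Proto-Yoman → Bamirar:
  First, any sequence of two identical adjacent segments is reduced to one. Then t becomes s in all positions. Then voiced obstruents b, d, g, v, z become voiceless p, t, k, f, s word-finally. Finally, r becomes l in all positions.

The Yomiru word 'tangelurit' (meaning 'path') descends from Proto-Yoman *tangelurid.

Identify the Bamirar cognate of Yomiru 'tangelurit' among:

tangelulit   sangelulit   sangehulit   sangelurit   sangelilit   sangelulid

sangelulit

Bamirar: *tangelurid > sangelurid > sangelurit > sangelulit  (by unconditioned shift, final devoicing, unconditioned shift)
The other candidates each miss or misapply at least one Bamirar change.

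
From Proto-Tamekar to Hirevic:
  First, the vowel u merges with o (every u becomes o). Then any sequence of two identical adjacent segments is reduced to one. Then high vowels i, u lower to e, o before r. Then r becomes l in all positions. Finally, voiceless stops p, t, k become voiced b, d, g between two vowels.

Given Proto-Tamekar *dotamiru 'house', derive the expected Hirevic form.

dodamelo

Hirevic: *dotamiru
  dotamiru → dotamiro   [vowel merger]
  dotamiro (rule 2 does not apply)
  dotamiro → dotamero   [pre-rhotic lowering]
  dotamero → dotamelo   [unconditioned shift]
  dotamelo → dodamelo   [intervocalic voicing]
  giving Hirevic dodamelo.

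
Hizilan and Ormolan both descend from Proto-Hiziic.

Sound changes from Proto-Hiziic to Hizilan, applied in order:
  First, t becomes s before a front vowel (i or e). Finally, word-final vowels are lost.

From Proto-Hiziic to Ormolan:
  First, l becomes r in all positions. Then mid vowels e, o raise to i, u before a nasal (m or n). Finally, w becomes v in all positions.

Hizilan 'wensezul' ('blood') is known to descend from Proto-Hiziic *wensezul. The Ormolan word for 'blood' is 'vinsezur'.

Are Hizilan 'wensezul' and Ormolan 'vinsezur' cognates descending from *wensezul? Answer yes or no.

yes

Derive the expected Ormolan reflex of *wensezul:
Ormolan: start from *wensezul.
  rule 1 (unconditioned shift): wensezul → wensezur
  rule 2 (pre-nasal raising): wensezur → winsezur
  rule 3 (unconditioned shift): winsezur → vinsezur
  ⇒ Ormolan vinsezur
Ormolan 'vinsezur' matches the regular reflex exactly, so the pair is cognate.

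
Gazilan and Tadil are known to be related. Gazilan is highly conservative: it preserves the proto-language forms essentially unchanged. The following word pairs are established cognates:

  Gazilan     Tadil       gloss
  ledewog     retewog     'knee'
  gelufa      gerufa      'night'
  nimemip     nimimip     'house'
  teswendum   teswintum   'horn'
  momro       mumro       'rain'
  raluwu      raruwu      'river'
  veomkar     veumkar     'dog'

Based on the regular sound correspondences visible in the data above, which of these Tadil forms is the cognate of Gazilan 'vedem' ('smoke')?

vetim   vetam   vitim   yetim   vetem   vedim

ledewog ~ retewog — Gazilan d corresponds to Tadil t between vowels (before a front vowel).
nimemip ~ nimimip — Gazilan e corresponds to Tadil i after a consonant, before a nasal.
Applying these to Gazilan 'vedem':
  vedem → vetem   (d→t between vowels (before a front vowel))
  vetem → vetim   (e→i after a consonant, before a nasal)
So the Tadil cognate is 'vetim'.

vetim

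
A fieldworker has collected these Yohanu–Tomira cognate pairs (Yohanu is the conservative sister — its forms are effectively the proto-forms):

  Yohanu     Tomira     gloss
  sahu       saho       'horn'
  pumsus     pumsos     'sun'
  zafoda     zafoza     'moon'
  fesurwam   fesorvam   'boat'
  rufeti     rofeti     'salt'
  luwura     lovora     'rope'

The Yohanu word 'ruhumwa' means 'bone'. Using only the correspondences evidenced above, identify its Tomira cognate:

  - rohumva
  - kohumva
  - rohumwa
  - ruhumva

rohumva

pumsus ~ pumsos, luwura ~ lovora — Yohanu u corresponds to Tomira o after a consonant, before a consonant other than r, m, n, p, b, f, v.
fesurwam ~ fesorvam — Yohanu w corresponds to Tomira v after a consonant, before a back vowel.
Applying these to Yohanu 'ruhumwa':
  ruhumwa → rohumwa   (u→o after a consonant, before a consonant other than r, m, n, p, b, f, v)
  rohumwa → rohumva   (w→v after a consonant, before a back vowel)
So the Tomira cognate is 'rohumva'.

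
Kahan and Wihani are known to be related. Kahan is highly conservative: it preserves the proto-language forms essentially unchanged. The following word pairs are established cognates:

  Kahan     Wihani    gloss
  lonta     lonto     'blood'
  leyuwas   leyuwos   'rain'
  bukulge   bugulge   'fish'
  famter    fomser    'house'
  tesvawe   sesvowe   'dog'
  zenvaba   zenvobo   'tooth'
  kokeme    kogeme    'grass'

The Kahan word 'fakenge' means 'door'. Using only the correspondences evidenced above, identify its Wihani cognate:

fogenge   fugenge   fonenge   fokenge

fogenge

leyuwas ~ leyuwos, tesvawe ~ sesvowe — Kahan a corresponds to Wihani o after a consonant, before a consonant other than r, m, n, p, b, f, v.
kokeme ~ kogeme — Kahan k corresponds to Wihani g between vowels (before a front vowel).
Applying these to Kahan 'fakenge':
  fakenge → fokenge   (a→o after a consonant, before a consonant other than r, m, n, p, b, f, v)
  fokenge → fogenge   (k→g between vowels (before a front vowel))
So the Wihani cognate is 'fogenge'.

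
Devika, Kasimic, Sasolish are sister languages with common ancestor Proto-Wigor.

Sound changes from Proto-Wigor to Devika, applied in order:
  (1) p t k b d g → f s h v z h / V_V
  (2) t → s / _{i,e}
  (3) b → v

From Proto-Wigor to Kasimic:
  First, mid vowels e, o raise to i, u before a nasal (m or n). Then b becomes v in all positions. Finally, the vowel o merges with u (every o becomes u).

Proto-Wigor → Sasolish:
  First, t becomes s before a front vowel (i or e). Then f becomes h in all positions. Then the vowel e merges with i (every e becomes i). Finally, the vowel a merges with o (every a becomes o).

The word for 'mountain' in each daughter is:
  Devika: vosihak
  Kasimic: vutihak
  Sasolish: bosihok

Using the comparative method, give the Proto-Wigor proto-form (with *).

Position 6: Devika has a, Kasimic has a, Sasolish has o. Devika preserves a here (none of its changes turn any other segment into a), so the proto-segment is *a.
Position 3: Devika has s, Kasimic has t, Sasolish has s. Kasimic preserves t here (none of its changes turn any other segment into t), so the proto-segment is *t.
Verify the candidate proto-form against each daughter:
Devika: *botihak > bosihak > vosihak  (by intervocalic lenition, unconditioned shift)
Kasimic: *botihak > votihak > vutihak  (by unconditioned shift, vowel merger)
Sasolish: start from *botihak.
  rule 1 (palatalisation): botihak → bosihak
  rule 2: no change — bosihak
  rule 3: no change — bosihak
  rule 4 (vowel merger): bosihak → bosihok
  ⇒ Sasolish bosihok
*botihak is the unique common source.

*botihak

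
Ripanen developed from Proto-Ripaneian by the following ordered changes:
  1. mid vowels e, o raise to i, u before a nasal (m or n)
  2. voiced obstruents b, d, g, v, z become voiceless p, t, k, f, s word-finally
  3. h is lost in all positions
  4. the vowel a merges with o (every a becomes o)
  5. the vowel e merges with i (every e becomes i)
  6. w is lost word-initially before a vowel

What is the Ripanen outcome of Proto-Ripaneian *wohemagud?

oimogut

Ripanen: *wohemagud > wohimagud > wohimagut > woimagut > woimogut > oimogut  (by pre-nasal raising, final devoicing, h-loss, vowel merger, glide loss)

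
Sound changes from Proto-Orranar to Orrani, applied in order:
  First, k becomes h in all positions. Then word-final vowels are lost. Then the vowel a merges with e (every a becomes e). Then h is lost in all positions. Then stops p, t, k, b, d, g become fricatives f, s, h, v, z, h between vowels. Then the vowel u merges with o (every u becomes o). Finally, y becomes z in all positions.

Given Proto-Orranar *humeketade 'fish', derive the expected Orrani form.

Orrani: *humeketade
  humeketade → humehetade   [unconditioned shift]
  humehetade → humehetad   [apocope]
  humehetad → humeheted   [vowel merger]
  humeheted → umeeted   [h-loss]
  umeeted → umeesed   [intervocalic lenition]
  umeesed → omeesed   [vowel merger]
  omeesed (rule 7 does not apply)
  giving Orrani omeesed.

omeesed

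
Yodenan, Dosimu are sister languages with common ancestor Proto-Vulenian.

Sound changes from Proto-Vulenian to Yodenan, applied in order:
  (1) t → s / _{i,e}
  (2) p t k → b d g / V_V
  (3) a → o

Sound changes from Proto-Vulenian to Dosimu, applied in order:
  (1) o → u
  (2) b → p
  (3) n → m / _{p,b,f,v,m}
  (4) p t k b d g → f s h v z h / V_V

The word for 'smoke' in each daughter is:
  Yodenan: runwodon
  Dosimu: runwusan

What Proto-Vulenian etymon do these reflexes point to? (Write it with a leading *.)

Position 5: Yodenan has o, Dosimu has u. Taking the neighbouring segments as reconstructed: Yodenan o could go back to *a or *o; Dosimu u could go back to *o or *u — the one source consistent with every daughter is *o.
Position 7: Yodenan has o, Dosimu has a. Dosimu preserves a here (none of its changes turn any other segment into a), so the proto-segment is *a.
This points to *runwotan. Verify forward in each daughter:
Yodenan: *runwotan
  runwotan (rule 1 does not apply)
  runwotan → runwodan   [intervocalic voicing]
  runwodan → runwodon   [vowel merger]
  giving Yodenan runwodon.
Dosimu: start from *runwotan.
  rule 1 (vowel merger): runwotan → runwutan
  rule 2: no change — runwutan
  rule 3: no change — runwutan
  rule 4 (intervocalic lenition): runwutan → runwusan
  ⇒ Dosimu runwusan
*runwotan is the unique common source.

*runwotan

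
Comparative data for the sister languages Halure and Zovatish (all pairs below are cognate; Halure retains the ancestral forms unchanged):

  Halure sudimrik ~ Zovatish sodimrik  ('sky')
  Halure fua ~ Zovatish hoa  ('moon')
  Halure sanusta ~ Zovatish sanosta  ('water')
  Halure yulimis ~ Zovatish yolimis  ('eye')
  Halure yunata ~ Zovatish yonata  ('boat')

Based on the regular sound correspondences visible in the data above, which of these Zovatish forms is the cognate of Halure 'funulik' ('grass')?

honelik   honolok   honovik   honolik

honolik

fua ~ hoa — Halure f corresponds to Zovatish h word-initially before a back vowel.
yunata ~ yonata — Halure u corresponds to Zovatish o after a consonant, before a nasal.
sudimrik ~ sodimrik, sanusta ~ sanosta — Halure u corresponds to Zovatish o after a consonant, before a consonant other than r, m, n, p, b, f, v.
Applying these to Halure 'funulik':
  funulik → hunulik   (f→h word-initially before a back vowel)
  hunulik → honulik   (u→o after a consonant, before a nasal)
  honulik → honolik   (u→o after a consonant, before a consonant other than r, m, n, p, b, f, v)
So the Zovatish cognate is 'honolik'.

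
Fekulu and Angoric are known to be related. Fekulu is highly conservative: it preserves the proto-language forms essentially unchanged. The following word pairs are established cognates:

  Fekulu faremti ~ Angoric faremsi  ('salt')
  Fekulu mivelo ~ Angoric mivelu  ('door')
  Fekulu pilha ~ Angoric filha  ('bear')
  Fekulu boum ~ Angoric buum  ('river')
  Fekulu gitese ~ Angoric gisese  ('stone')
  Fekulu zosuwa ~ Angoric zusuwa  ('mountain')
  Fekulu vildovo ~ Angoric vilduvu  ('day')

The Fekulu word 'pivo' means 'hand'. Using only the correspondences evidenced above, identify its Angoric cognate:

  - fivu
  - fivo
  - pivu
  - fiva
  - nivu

fivu

pilha ~ filha — Fekulu p corresponds to Angoric f word-initially before a front vowel.
mivelo ~ mivelu, vildovo ~ vilduvu — Fekulu o corresponds to Angoric u word-finally.
Applying these to Fekulu 'pivo':
  pivo → fivo   (p→f word-initially before a front vowel)
  fivo → fivu   (o→u word-finally)
So the Angoric cognate is 'fivu'.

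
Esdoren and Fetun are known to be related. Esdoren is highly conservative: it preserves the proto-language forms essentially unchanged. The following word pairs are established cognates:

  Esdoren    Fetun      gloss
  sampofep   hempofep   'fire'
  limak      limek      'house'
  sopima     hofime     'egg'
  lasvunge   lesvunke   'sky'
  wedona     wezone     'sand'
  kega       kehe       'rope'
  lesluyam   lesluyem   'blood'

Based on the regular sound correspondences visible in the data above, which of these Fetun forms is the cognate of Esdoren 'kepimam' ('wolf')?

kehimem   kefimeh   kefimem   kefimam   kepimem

sopima ~ hofime — Esdoren p corresponds to Fetun f between vowels (before a front vowel).
sampofep ~ hempofep, lesluyam ~ lesluyem — Esdoren a corresponds to Fetun e after a consonant, before a nasal.
Applying these to Esdoren 'kepimam':
  kepimam → kefimam   (p→f between vowels (before a front vowel))
  kefimam → kefimem   (a→e after a consonant, before a nasal)
So the Fetun cognate is 'kefimem'.

kefimem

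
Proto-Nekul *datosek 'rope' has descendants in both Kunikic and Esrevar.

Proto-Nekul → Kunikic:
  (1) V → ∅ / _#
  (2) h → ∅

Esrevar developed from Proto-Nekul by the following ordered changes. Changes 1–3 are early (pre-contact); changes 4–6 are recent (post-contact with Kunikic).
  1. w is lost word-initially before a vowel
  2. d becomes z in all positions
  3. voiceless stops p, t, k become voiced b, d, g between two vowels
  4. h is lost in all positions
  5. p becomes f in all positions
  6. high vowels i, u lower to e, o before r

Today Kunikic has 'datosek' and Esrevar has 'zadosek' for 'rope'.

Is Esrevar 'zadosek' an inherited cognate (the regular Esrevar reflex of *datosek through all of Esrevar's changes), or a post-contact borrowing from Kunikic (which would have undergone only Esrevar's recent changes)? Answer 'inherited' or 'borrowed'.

inherited

If inherited, *datosek would pass through all of Esrevar's changes:
Esrevar: *datosek > zatosek > zadosek  (by unconditioned shift, intervocalic voicing)
If borrowed from Kunikic 'datosek' after the early changes, it would undergo only the recent ones:
  rule 4 (h-loss): no change (datosek)
  rule 5 (unconditioned shift): no change (datosek)
  rule 6 (pre-rhotic lowering): no change (datosek)
  ⇒ as a loan: datosek
Esrevar 'zadosek' matches the inherited outcome exactly, so it is an inherited cognate, not a loan.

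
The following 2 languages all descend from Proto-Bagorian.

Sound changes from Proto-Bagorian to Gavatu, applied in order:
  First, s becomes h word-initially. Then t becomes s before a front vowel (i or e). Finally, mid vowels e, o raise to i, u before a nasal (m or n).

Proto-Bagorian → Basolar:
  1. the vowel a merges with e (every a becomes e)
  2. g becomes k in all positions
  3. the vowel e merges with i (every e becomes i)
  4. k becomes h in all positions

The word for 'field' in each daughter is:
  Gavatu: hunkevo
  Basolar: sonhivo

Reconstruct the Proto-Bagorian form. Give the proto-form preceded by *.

Position 5: Gavatu has e, Basolar has i. Gavatu preserves e here (none of its changes turn any other segment into e), so the proto-segment is *e.
Position 2: Gavatu has u, Basolar has o. Basolar preserves o here (none of its changes turn any other segment into o), so the proto-segment is *o.
This points to *sonkevo. Verify forward in each daughter:
Gavatu: *sonkevo
  sonkevo → honkevo   [debuccalisation]
  honkevo (rule 2 does not apply)
  honkevo → hunkevo   [pre-nasal raising]
  giving Gavatu hunkevo.
Basolar: *sonkevo
  sonkevo (rule 1 does not apply)
  sonkevo (rule 2 does not apply)
  sonkevo → sonkivo   [vowel merger]
  sonkivo → sonhivo   [unconditioned shift]
  giving Basolar sonhivo.
*sonkevo is the unique common source.

*sonkevo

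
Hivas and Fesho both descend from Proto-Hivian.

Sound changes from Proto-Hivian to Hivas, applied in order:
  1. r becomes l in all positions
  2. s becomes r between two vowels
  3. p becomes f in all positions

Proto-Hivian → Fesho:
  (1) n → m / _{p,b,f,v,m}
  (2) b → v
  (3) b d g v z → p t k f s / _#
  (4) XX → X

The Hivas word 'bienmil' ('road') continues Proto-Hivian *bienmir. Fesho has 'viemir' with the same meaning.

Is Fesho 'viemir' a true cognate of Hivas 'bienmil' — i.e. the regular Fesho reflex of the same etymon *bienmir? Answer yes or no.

Derive the expected Fesho reflex of *bienmir:
Fesho: start from *bienmir.
  rule 1 (nasal place assimilation): bienmir → biemmir
  rule 2 (unconditioned shift): biemmir → viemmir
  rule 3: no change — viemmir
  rule 4 (degemination): viemmir → viemir
  ⇒ Fesho viemir
Fesho 'viemir' matches the regular reflex exactly, so the pair is cognate.

yes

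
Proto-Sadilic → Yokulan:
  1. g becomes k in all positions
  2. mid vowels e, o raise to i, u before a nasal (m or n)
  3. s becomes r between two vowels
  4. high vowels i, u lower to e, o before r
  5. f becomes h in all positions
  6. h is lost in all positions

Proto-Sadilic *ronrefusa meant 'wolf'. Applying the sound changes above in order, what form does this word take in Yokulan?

runreora

Yokulan: *ronrefusa > runrefusa > runrefura > runrefora > runrehora > runreora  (by pre-nasal raising, rhotacism, pre-rhotic lowering, unconditioned shift, h-loss)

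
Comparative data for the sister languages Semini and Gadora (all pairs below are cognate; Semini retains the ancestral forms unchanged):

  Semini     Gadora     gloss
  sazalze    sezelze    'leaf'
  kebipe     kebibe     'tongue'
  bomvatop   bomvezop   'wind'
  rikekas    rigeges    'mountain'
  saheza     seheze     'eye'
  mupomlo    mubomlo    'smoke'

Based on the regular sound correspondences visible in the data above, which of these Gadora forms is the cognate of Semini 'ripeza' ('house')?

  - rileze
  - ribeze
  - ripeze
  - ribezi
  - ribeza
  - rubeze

ribeze

kebipe ~ kebibe — Semini p corresponds to Gadora b between vowels (before a front vowel).
saheza ~ seheze — Semini a corresponds to Gadora e word-finally.
Applying these to Semini 'ripeza':
  ripeza → ribeza   (p→b between vowels (before a front vowel))
  ribeza → ribeze   (a→e word-finally)
So the Gadora cognate is 'ribeze'.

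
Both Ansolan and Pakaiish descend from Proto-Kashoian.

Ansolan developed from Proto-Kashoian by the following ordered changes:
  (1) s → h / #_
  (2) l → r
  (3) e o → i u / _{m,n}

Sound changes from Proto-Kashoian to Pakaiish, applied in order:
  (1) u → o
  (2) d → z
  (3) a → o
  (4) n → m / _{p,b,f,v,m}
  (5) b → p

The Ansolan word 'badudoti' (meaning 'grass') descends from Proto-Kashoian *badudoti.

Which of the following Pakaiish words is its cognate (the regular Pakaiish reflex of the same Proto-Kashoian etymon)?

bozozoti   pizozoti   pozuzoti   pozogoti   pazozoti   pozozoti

pozozoti

Pakaiish: start from *badudoti.
  rule 1 (vowel merger): badudoti → badodoti
  rule 2 (unconditioned shift): badodoti → bazozoti
  rule 3 (vowel merger): bazozoti → bozozoti
  rule 4: no change — bozozoti
  rule 5 (unconditioned shift): bozozoti → pozozoti
  ⇒ Pakaiish pozozoti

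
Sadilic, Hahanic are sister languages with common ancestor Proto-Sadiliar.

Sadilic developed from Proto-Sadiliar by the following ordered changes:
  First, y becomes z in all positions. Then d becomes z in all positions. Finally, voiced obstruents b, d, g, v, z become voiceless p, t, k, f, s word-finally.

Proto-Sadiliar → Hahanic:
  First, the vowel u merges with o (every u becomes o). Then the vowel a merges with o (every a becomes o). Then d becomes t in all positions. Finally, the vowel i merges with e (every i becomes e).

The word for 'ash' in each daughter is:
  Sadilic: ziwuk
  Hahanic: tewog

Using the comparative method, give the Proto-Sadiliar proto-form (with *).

*diwug

Position 4: Sadilic has u, Hahanic has o. Sadilic preserves u here (none of its changes turn any other segment into u), so the proto-segment is *u.
Position 2: Sadilic has i, Hahanic has e. Sadilic preserves i here (none of its changes turn any other segment into i), so the proto-segment is *i.
Position 5: Sadilic has k, Hahanic has g. Hahanic preserves g here (none of its changes turn any other segment into g), so the proto-segment is *g.
Continuing position by position gives *diwug; check it forward:
Sadilic: start from *diwug.
  rule 1: no change — diwug
  rule 2 (unconditioned shift): diwug → ziwug
  rule 3 (final devoicing): ziwug → ziwuk
  ⇒ Sadilic ziwuk
Hahanic: *diwug
  diwug → diwog   [vowel merger]
  diwog (rule 2 does not apply)
  diwog → tiwog   [unconditioned shift]
  tiwog → tewog   [vowel merger]
  giving Hahanic tewog.
Only *diwug yields all of Sadilic ziwuk, Hahanic tewog.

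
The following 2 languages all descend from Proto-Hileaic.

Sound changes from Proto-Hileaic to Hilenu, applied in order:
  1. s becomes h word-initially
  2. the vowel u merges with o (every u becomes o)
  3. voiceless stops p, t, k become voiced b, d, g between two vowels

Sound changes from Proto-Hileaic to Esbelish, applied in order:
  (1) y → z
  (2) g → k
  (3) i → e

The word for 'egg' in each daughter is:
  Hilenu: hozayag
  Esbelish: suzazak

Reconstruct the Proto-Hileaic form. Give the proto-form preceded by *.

*suzayag

Position 7: Hilenu has g, Esbelish has k. Taking the neighbouring segments as reconstructed: Hilenu g can only go back to *g; Esbelish k could go back to *k or *g — the one source consistent with every daughter is *g.
Position 5: Hilenu has y, Esbelish has z. Hilenu preserves y here (none of its changes turn any other segment into y), so the proto-segment is *y.
Verify the candidate proto-form against each daughter:
Hilenu: *suzayag
  suzayag → huzayag   [debuccalisation]
  huzayag → hozayag   [vowel merger]
  hozayag (rule 3 does not apply)
  giving Hilenu hozayag.
Esbelish: start from *suzayag.
  rule 1 (unconditioned shift): suzayag → suzazag
  rule 2 (unconditioned shift): suzazag → suzazak
  rule 3: no change — suzazak
  ⇒ Esbelish suzazak
No other proto-form is consistent with every reflex, so the reconstruction is *suzayag.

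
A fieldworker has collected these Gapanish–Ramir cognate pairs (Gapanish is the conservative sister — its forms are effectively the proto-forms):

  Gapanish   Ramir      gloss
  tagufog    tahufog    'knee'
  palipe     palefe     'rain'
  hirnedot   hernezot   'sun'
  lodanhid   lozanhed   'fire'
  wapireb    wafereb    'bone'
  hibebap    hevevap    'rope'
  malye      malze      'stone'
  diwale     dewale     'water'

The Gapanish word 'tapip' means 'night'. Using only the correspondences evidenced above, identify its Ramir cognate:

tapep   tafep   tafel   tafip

tafep

wapireb ~ wafereb — Gapanish p corresponds to Ramir f between vowels (before a front vowel).
palipe ~ palefe — Gapanish i corresponds to Ramir e after a consonant, before a labial obstruent.
Applying these to Gapanish 'tapip':
  tapip → tafip   (p→f between vowels (before a front vowel))
  tafip → tafep   (i→e after a consonant, before a labial obstruent)
So the Ramir cognate is 'tafep'.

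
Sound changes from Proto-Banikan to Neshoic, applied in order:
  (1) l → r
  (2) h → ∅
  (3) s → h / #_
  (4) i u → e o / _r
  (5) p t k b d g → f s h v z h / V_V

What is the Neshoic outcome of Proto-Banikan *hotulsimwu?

osorsimwu

Neshoic: *hotulsimwu
  hotulsimwu → hotursimwu   [unconditioned shift]
  hotursimwu → otursimwu   [h-loss]
  otursimwu (rule 3 does not apply)
  otursimwu → otorsimwu   [pre-rhotic lowering]
  otorsimwu → osorsimwu   [intervocalic lenition]
  giving Neshoic osorsimwu.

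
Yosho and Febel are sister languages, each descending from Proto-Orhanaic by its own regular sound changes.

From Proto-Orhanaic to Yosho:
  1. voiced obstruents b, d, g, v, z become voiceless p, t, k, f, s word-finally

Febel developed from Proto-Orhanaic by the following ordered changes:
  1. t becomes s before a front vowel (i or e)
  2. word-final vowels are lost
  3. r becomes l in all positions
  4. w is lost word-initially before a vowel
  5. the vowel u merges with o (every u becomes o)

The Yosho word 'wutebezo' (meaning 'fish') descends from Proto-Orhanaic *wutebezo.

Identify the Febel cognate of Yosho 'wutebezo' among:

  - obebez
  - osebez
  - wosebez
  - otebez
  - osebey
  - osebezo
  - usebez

Febel: start from *wutebezo.
  rule 1 (palatalisation): wutebezo → wusebezo
  rule 2 (apocope): wusebezo → wusebez
  rule 3: no change — wusebez
  rule 4 (glide loss): wusebez → usebez
  rule 5 (vowel merger): usebez → osebez
  ⇒ Febel osebez
The other candidates each miss or misapply at least one Febel change.

osebez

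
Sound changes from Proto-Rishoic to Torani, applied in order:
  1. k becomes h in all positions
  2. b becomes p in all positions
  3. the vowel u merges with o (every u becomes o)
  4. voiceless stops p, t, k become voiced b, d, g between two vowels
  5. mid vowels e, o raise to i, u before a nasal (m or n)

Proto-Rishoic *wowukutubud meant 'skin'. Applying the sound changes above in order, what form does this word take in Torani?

Torani: *wowukutubud > wowuhutubud > wowuhutupud > wowohotopod > wowohodobod  (by unconditioned shift, unconditioned shift, vowel merger, intervocalic voicing)

wowohodobod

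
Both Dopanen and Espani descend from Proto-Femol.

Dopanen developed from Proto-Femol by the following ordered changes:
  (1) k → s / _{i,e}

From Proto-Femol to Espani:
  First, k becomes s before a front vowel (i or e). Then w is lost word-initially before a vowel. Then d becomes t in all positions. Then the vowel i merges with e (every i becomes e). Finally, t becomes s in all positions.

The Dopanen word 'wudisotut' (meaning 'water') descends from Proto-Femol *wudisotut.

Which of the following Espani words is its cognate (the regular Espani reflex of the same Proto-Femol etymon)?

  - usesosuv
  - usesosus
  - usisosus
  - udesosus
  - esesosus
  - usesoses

Espani: *wudisotut
  wudisotut (rule 1 does not apply)
  wudisotut → udisotut   [glide loss]
  udisotut → utisotut   [unconditioned shift]
  utisotut → utesotut   [vowel merger]
  utesotut → usesosus   [unconditioned shift]
  giving Espani usesosus.
Among the options, 'usesosus' alone shows every Espani change applied in order.

usesosus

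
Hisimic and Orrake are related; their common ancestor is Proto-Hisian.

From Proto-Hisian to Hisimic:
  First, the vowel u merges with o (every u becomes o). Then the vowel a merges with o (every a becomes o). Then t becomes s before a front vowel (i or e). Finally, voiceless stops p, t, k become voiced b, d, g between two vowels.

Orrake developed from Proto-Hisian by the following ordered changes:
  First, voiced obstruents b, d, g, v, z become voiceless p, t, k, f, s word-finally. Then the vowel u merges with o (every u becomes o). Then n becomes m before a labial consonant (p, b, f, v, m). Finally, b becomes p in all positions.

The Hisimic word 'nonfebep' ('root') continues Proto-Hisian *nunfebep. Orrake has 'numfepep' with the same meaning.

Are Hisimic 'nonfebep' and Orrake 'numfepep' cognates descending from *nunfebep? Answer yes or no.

no

Derive the expected Orrake reflex of *nunfebep:
Orrake: start from *nunfebep.
  rule 1: no change — nunfebep
  rule 2 (vowel merger): nunfebep → nonfebep
  rule 3 (nasal place assimilation): nonfebep → nomfebep
  rule 4 (unconditioned shift): nomfebep → nomfepep
  ⇒ Orrake nomfepep
The regular Orrake reflex would be 'nomfepep', but the attested form is 'numfepep'. The correspondence is irregular, so they are not cognates (the Orrake form has a different source).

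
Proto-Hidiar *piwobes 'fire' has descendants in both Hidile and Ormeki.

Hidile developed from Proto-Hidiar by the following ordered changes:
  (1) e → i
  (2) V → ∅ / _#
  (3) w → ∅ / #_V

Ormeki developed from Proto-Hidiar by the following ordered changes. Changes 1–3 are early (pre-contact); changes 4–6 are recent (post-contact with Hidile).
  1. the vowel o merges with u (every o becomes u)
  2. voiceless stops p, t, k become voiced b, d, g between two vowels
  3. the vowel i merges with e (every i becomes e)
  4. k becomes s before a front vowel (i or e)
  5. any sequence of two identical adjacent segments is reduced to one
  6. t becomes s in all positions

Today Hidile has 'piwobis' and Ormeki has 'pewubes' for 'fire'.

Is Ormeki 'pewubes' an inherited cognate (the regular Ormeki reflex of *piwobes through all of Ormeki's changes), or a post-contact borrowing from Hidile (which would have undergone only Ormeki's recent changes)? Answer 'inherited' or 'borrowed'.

If inherited, *piwobes would pass through all of Ormeki's changes:
Ormeki: *piwobes > piwubes > pewubes  (by vowel merger, vowel merger)
If borrowed from Hidile 'piwobis' after the early changes, it would undergo only the recent ones:
  rule 4 (palatalisation): no change (piwobis)
  rule 5 (degemination): no change (piwobis)
  rule 6 (unconditioned shift): no change (piwobis)
  ⇒ as a loan: piwobis
Ormeki 'pewubes' matches the inherited outcome exactly, so it is an inherited cognate, not a loan.

inherited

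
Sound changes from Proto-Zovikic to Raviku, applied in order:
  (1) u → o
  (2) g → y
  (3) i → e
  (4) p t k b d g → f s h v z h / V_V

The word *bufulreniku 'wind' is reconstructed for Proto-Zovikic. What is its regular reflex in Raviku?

bofolreneho

Raviku: *bufulreniku
  bufulreniku → bofolreniko   [vowel merger]
  bofolreniko (rule 2 does not apply)
  bofolreniko → bofolreneko   [vowel merger]
  bofolreneko → bofolreneho   [intervocalic lenition]
  giving Raviku bofolreneho.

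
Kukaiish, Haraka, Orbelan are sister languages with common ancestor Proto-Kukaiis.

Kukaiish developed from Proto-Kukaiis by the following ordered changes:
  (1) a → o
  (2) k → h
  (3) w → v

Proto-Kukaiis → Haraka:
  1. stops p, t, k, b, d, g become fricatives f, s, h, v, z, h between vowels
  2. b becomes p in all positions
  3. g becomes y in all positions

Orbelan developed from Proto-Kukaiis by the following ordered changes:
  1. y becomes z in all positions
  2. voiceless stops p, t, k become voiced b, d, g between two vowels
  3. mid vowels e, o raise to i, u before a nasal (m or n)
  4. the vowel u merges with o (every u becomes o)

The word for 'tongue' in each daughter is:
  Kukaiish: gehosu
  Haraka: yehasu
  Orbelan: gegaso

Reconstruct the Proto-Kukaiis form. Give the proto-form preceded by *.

*gekasu

Position 6: Kukaiish has u, Haraka has u, Orbelan has o. Kukaiish preserves u here (none of its changes turn any other segment into u), so the proto-segment is *u.
Position 3: Kukaiish has h, Haraka has h, Orbelan has g. Taking the neighbouring segments as reconstructed: Kukaiish h could go back to *k or *h; Haraka h could go back to *k or *g or *h; Orbelan g could go back to *k or *g — the one source consistent with every daughter is *k.
This points to *gekasu. Verify forward in each daughter:
Kukaiish: *gekasu
  gekasu → gekosu   [vowel merger]
  gekosu → gehosu   [unconditioned shift]
  gehosu (rule 3 does not apply)
  giving Kukaiish gehosu.
Haraka: start from *gekasu.
  rule 1 (intervocalic lenition): gekasu → gehasu
  rule 2: no change — gehasu
  rule 3 (unconditioned shift): gehasu → yehasu
  ⇒ Haraka yehasu
Orbelan: *gekasu > gegasu > gegaso  (by intervocalic voicing, vowel merger)
No other proto-form is consistent with every reflex, so the reconstruction is *gekasu.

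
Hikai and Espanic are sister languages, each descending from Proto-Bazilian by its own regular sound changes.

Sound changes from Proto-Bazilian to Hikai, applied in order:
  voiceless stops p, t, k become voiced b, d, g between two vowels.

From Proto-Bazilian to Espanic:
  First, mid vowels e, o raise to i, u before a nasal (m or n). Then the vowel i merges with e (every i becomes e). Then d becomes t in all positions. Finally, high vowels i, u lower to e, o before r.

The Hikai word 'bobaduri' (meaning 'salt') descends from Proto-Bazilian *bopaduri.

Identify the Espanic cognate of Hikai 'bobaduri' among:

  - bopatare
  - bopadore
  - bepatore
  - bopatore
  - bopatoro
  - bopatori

Espanic: *bopaduri
  bopaduri (rule 1 does not apply)
  bopaduri → bopadure   [vowel merger]
  bopadure → bopature   [unconditioned shift]
  bopature → bopatore   [pre-rhotic lowering]
  giving Espanic bopatore.

bopatore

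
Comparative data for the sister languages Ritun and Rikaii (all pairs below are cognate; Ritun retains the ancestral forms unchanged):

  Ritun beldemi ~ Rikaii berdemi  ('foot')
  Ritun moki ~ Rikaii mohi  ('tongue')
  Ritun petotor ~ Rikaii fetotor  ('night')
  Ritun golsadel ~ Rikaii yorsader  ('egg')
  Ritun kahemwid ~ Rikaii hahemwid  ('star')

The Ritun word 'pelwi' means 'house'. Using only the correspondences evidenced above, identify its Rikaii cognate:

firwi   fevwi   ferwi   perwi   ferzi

ferwi

petotor ~ fetotor — Ritun p corresponds to Rikaii f word-initially before a front vowel.
beldemi ~ berdemi, golsadel ~ yorsader — Ritun l corresponds to Rikaii r after a vowel, before a consonant other than r, m, n, p, b, f, v.
Applying these to Ritun 'pelwi':
  pelwi → felwi   (p→f word-initially before a front vowel)
  felwi → ferwi   (l→r after a vowel, before a consonant other than r, m, n, p, b, f, v)
So the Rikaii cognate is 'ferwi'.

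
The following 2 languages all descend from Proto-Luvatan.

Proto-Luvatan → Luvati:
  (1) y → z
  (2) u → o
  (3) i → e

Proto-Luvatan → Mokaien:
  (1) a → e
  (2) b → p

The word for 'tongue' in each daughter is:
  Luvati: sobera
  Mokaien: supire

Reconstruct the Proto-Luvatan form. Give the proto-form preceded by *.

Position 6: Luvati has a, Mokaien has e. Luvati preserves a here (none of its changes turn any other segment into a), so the proto-segment is *a.
Position 4: Luvati has e, Mokaien has i. Mokaien preserves i here (none of its changes turn any other segment into i), so the proto-segment is *i.
Verify the candidate proto-form against each daughter:
Luvati: start from *subira.
  rule 1: no change — subira
  rule 2 (vowel merger): subira → sobira
  rule 3 (vowel merger): sobira → sobera
  ⇒ Luvati sobera
Mokaien: *subira > subire > supire  (by vowel merger, unconditioned shift)
Only *subira yields all of Luvati sobera, Mokaien supire.

*subira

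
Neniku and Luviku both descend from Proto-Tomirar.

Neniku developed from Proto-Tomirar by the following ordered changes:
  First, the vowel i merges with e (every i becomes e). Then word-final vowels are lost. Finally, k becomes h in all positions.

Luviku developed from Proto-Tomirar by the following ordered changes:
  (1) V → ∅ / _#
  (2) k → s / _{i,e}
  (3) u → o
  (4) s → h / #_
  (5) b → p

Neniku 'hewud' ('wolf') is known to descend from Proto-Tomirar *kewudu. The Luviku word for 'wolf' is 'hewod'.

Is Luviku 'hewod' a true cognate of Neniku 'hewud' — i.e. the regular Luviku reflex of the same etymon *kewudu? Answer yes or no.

Derive the expected Luviku reflex of *kewudu:
Luviku: *kewudu > kewud > sewud > sewod > hewod  (by apocope, palatalisation, vowel merger, debuccalisation)
Luviku 'hewod' matches the regular reflex exactly, so the pair is cognate.

yes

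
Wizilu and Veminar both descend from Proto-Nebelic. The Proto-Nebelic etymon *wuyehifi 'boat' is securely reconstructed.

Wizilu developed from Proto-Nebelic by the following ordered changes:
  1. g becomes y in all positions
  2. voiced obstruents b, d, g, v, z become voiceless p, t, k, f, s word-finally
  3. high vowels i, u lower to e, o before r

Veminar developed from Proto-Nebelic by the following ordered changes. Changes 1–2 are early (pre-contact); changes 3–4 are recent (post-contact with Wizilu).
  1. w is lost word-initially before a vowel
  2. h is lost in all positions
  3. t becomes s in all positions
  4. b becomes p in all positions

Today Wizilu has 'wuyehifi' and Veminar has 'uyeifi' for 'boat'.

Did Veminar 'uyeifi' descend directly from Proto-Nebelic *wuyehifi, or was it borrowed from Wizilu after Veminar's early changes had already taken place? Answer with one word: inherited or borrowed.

If inherited, *wuyehifi would pass through all of Veminar's changes:
Veminar: *wuyehifi
  wuyehifi → uyehifi   [glide loss]
  uyehifi → uyeifi   [h-loss]
  uyeifi (rule 3 does not apply)
  uyeifi (rule 4 does not apply)
  giving Veminar uyeifi.
If borrowed from Wizilu 'wuyehifi' after the early changes, it would undergo only the recent ones:
  rule 3 (unconditioned shift): no change (wuyehifi)
  rule 4 (unconditioned shift): no change (wuyehifi)
  ⇒ as a loan: wuyehifi
Veminar 'uyeifi' matches the inherited outcome exactly, so it is an inherited cognate, not a loan.

inherited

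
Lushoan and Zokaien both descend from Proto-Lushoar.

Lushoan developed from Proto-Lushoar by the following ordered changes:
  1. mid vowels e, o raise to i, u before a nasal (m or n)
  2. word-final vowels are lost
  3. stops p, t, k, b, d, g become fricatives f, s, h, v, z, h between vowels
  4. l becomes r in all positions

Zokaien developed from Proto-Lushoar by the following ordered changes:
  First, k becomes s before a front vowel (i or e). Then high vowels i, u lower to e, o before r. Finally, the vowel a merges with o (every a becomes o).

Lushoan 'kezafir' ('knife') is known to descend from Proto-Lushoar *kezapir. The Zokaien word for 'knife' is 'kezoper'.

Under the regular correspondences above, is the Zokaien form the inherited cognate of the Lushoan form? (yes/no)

no

Derive the expected Zokaien reflex of *kezapir:
Zokaien: start from *kezapir.
  rule 1 (palatalisation): kezapir → sezapir
  rule 2 (pre-rhotic lowering): sezapir → sezaper
  rule 3 (vowel merger): sezaper → sezoper
  ⇒ Zokaien sezoper
The regular Zokaien reflex would be 'sezoper', but the attested form is 'kezoper'. The correspondence is irregular, so they are not cognates (the Zokaien form has a different source).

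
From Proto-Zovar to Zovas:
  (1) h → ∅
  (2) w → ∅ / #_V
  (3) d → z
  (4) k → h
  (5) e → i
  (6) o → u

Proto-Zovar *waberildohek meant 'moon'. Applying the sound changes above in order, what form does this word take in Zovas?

abirilzuih

Zovas: start from *waberildohek.
  rule 1 (h-loss): waberildohek → waberildoek
  rule 2 (glide loss): waberildoek → aberildoek
  rule 3 (unconditioned shift): aberildoek → aberilzoek
  rule 4 (unconditioned shift): aberilzoek → aberilzoeh
  rule 5 (vowel merger): aberilzoeh → abirilzoih
  rule 6 (vowel merger): abirilzoih → abirilzuih
  ⇒ Zovas abirilzuih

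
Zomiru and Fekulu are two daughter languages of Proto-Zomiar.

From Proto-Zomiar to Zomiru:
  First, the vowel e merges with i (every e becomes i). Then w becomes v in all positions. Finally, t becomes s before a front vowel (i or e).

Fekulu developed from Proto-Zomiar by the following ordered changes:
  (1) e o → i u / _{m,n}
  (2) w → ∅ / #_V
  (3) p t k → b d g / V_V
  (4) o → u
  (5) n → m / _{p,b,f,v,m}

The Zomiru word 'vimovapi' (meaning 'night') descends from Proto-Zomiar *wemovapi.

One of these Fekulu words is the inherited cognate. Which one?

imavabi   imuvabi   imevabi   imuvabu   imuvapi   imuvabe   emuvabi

Fekulu: *wemovapi > wimovapi > imovapi > imovabi > imuvabi  (by pre-nasal raising, glide loss, intervocalic voicing, vowel merger)
Among the options, 'imuvabi' alone shows every Fekulu change applied in order.

imuvabi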